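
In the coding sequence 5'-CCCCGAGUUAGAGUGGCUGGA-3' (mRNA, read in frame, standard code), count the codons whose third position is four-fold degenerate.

6

Codon 1 CCC (Pro): third position 4-fold.
Codon 2 CGA (Arg): third position 4-fold.
Codon 3 GUU (Val): third position 4-fold.
Codon 4 AGA (Arg): third position 2-fold.
Codon 5 GUG (Val): third position 4-fold.
Codon 6 GCU (Ala): third position 4-fold.
Codon 7 GGA (Gly): third position 4-fold.
Four-fold degenerate third positions: 6.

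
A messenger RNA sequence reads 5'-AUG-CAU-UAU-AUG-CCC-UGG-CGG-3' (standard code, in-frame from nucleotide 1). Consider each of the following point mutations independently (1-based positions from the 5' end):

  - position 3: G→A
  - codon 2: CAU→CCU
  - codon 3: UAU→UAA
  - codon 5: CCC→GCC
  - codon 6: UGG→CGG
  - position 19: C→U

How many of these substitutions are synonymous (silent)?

0

Codon 1: AUG (Met) → AUA (Ile) — missense.
Codon 2: CAU (His) → CCU (Pro) — missense.
Codon 3: UAU (Tyr) → UAA (Stop) — nonsense.
Codon 5: CCC (Pro) → GCC (Ala) — missense.
Codon 6: UGG (Trp) → CGG (Arg) — missense.
Codon 7: CGG (Arg) → UGG (Trp) — missense.
Synonymous: 0 of 6.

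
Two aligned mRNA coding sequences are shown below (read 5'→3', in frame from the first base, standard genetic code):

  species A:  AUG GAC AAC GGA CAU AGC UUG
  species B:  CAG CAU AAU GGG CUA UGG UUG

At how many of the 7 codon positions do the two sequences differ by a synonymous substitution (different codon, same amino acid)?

Codon 1: AUG Met / CAG Gln — nonsynonymous.
Codon 2: GAC Asp / CAU His — nonsynonymous.
Codon 3: AAC Asn / AAU Asn — synonymous.
Codon 4: GGA Gly / GGG Gly — synonymous.
Codon 5: CAU His / CUA Leu — nonsynonymous.
Codon 6: AGC Ser / UGG Trp — nonsynonymous.
Codon 7: UUG Leu / UUG Leu — identical.
Synonymous differences: 2.

2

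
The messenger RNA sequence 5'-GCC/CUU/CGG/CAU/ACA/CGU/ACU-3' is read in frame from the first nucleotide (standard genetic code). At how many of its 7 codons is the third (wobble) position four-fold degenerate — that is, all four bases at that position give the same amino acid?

6

Codon 1 GCC (Ala): third position 4-fold.
Codon 2 CUU (Leu): third position 4-fold.
Codon 3 CGG (Arg): third position 4-fold.
Codon 4 CAU (His): third position 2-fold.
Codon 5 ACA (Thr): third position 4-fold.
Codon 6 CGU (Arg): third position 4-fold.
Codon 7 ACU (Thr): third position 4-fold.
Four-fold degenerate third positions: 6.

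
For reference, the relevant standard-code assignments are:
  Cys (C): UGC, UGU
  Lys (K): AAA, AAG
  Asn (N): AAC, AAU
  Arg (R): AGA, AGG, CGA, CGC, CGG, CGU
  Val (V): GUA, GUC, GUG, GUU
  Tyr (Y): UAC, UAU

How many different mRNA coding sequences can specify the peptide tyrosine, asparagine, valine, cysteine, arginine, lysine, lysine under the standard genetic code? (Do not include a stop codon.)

Tyr: 2 codons.
Asn: 2 codons.
Val: 4 codons.
Cys: 2 codons.
Arg: 6 codons.
Lys: 2 codons.
Lys: 2 codons.
2 × 2 × 4 × 2 × 6 × 2 × 2 = 768.

768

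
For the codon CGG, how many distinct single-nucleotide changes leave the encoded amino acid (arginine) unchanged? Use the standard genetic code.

4

Position 1: AGG → 1 synonymous.
Position 2: none → 0 synonymous.
Position 3: CGU, CGC, CGA → 3 synonymous.
Total: 1 + 0 + 3 = 4.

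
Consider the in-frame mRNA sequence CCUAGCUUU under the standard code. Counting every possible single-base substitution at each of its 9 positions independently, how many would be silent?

Codon 1 (CCU, Pro): 3 synonymous substitutions.
Codon 2 (AGC, Ser): 1 synonymous substitution.
Codon 3 (UUU, Phe): 1 synonymous substitution.
Total: 3 + 1 + 1 = 5.

5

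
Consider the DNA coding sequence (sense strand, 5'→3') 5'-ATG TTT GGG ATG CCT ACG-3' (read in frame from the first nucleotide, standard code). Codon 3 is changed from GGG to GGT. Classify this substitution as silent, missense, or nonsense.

silent

Position 9 falls in codon 3: GGG → Gly.
After the substitution the codon is GGT → Gly.
Both encode Gly, so the change is synonymous.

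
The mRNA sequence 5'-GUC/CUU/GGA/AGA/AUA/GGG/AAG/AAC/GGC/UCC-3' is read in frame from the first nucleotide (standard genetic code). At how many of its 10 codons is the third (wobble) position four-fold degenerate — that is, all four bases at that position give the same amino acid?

6

Codon 1 GUC (Val): third position 4-fold.
Codon 2 CUU (Leu): third position 4-fold.
Codon 3 GGA (Gly): third position 4-fold.
Codon 4 AGA (Arg): third position 2-fold.
Codon 5 AUA (Ile): third position 3-fold.
Codon 6 GGG (Gly): third position 4-fold.
Codon 7 AAG (Lys): third position 2-fold.
Codon 8 AAC (Asn): third position 2-fold.
Codon 9 GGC (Gly): third position 4-fold.
Codon 10 UCC (Ser): third position 4-fold.
Four-fold degenerate third positions: 6.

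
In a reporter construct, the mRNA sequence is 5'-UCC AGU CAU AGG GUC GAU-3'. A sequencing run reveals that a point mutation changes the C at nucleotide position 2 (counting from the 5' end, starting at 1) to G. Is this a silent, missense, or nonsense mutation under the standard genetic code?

missense

Position 2 falls in codon 1: UCC → Ser.
After the substitution the codon is UGC → Cys.
Ser ≠ Cys, so this is a missense mutation.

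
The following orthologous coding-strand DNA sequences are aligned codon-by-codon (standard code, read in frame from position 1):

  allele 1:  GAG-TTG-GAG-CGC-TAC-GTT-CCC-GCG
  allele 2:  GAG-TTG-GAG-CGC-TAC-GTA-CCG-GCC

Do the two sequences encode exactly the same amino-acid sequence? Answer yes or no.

yes

Codon 1: GAG Glu / GAG Glu — identical.
Codon 2: TTG Leu / TTG Leu — identical.
Codon 3: GAG Glu / GAG Glu — identical.
Codon 4: CGC Arg / CGC Arg — identical.
Codon 5: TAC Tyr / TAC Tyr — identical.
Codon 6: GTT Val / GTA Val — synonymous.
Codon 7: CCC Pro / CCG Pro — synonymous.
Codon 8: GCG Ala / GCC Ala — synonymous.
Nonsynonymous differences: 0 → same protein.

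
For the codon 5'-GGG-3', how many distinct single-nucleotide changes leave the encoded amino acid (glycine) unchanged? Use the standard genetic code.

3

Position 1: none → 0 synonymous.
Position 2: none → 0 synonymous.
Position 3: GGU, GGC, GGA → 3 synonymous.
Total: 0 + 0 + 3 = 3.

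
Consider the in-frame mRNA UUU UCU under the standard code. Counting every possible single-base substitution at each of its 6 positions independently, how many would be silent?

Codon 1 (UUU, Phe): 1 synonymous substitution.
Codon 2 (UCU, Ser): 3 synonymous substitutions.
Total: 1 + 3 = 4.

4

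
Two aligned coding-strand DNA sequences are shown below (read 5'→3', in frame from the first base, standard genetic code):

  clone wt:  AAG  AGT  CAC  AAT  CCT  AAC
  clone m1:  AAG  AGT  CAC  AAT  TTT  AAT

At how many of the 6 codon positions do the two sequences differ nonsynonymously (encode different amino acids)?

1

Codon 1: AAG Lys / AAG Lys — identical.
Codon 2: AGT Ser / AGT Ser — identical.
Codon 3: CAC His / CAC His — identical.
Codon 4: AAT Asn / AAT Asn — identical.
Codon 5: CCT Pro / TTT Phe — nonsynonymous.
Codon 6: AAC Asn / AAT Asn — synonymous.
Nonsynonymous differences: 1.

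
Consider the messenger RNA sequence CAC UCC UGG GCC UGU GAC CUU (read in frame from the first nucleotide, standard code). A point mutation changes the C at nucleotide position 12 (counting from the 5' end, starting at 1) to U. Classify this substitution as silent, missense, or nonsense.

silent

Position 12 falls in codon 4: GCC → Ala.
After the substitution the codon is GCU → Ala.
Both encode Ala, so the change is synonymous.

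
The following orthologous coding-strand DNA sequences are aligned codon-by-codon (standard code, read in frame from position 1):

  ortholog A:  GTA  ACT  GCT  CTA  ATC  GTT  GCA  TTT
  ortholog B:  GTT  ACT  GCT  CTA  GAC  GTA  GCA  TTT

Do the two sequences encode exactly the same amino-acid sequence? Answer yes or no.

no

Codon 1: GTA Val / GTT Val — synonymous.
Codon 2: ACT Thr / ACT Thr — identical.
Codon 3: GCT Ala / GCT Ala — identical.
Codon 4: CTA Leu / CTA Leu — identical.
Codon 5: ATC Ile / GAC Asp — nonsynonymous.
Codon 6: GTT Val / GTA Val — synonymous.
Codon 7: GCA Ala / GCA Ala — identical.
Codon 8: TTT Phe / TTT Phe — identical.
Nonsynonymous differences: 1 → different protein.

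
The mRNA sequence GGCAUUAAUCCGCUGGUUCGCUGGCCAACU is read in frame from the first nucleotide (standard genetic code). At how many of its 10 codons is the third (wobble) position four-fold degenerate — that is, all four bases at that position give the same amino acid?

Codon 1 GGC (Gly): third position 4-fold.
Codon 2 AUU (Ile): third position 3-fold.
Codon 3 AAU (Asn): third position 2-fold.
Codon 4 CCG (Pro): third position 4-fold.
Codon 5 CUG (Leu): third position 4-fold.
Codon 6 GUU (Val): third position 4-fold.
Codon 7 CGC (Arg): third position 4-fold.
Codon 8 UGG (Trp): third position 1-fold.
Codon 9 CCA (Pro): third position 4-fold.
Codon 10 ACU (Thr): third position 4-fold.
Four-fold degenerate third positions: 7.

7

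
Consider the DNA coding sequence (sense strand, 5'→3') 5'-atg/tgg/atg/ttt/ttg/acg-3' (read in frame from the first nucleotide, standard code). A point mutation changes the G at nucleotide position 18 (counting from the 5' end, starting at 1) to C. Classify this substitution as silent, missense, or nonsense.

Position 18 falls in codon 6: ACG → Thr.
After the substitution the codon is ACC → Thr.
Both encode Thr, so the change is synonymous.

silent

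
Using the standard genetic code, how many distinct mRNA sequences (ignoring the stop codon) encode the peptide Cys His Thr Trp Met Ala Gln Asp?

256

Cys: 2 codons.
His: 2 codons.
Thr: 4 codons.
Trp: 1 codon.
Met: 1 codon.
Ala: 4 codons.
Gln: 2 codons.
Asp: 2 codons.
2 × 2 × 4 × 1 × 1 × 4 × 2 × 2 = 256.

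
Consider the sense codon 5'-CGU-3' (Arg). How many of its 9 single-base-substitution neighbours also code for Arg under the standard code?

Position 1: none → 0 synonymous.
Position 2: none → 0 synonymous.
Position 3: CGC, CGA, CGG → 3 synonymous.
Total: 0 + 0 + 3 = 3.

3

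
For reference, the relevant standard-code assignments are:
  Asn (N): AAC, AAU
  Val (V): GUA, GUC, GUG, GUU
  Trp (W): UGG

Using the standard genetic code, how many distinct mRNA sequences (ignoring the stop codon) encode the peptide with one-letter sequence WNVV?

Trp: 1 codon.
Asn: 2 codons.
Val: 4 codons.
Val: 4 codons.
1 × 2 × 4 × 4 = 32.

32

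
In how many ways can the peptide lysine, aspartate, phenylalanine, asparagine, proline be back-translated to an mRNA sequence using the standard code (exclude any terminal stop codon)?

64

Lys: 2 codons.
Asp: 2 codons.
Phe: 2 codons.
Asn: 2 codons.
Pro: 4 codons.
2 × 2 × 2 × 2 × 4 = 64.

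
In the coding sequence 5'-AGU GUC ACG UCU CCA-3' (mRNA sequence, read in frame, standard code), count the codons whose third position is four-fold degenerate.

Codon 1 AGU (Ser): third position 2-fold.
Codon 2 GUC (Val): third position 4-fold.
Codon 3 ACG (Thr): third position 4-fold.
Codon 4 UCU (Ser): third position 4-fold.
Codon 5 CCA (Pro): third position 4-fold.
Four-fold degenerate third positions: 4.

4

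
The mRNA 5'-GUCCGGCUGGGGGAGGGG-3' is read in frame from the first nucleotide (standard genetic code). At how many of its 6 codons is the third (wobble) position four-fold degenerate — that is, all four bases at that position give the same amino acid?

5

Codon 1 GUC (Val): third position 4-fold.
Codon 2 CGG (Arg): third position 4-fold.
Codon 3 CUG (Leu): third position 4-fold.
Codon 4 GGG (Gly): third position 4-fold.
Codon 5 GAG (Glu): third position 2-fold.
Codon 6 GGG (Gly): third position 4-fold.
Four-fold degenerate third positions: 5.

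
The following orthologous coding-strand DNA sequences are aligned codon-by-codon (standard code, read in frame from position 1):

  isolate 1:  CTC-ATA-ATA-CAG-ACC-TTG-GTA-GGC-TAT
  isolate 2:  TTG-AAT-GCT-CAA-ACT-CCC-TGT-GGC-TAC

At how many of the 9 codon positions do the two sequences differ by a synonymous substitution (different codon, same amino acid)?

4

Codon 1: CTC Leu / TTG Leu — synonymous.
Codon 2: ATA Ile / AAT Asn — nonsynonymous.
Codon 3: ATA Ile / GCT Ala — nonsynonymous.
Codon 4: CAG Gln / CAA Gln — synonymous.
Codon 5: ACC Thr / ACT Thr — synonymous.
Codon 6: TTG Leu / CCC Pro — nonsynonymous.
Codon 7: GTA Val / TGT Cys — nonsynonymous.
Codon 8: GGC Gly / GGC Gly — identical.
Codon 9: TAT Tyr / TAC Tyr — synonymous.
Synonymous differences: 4.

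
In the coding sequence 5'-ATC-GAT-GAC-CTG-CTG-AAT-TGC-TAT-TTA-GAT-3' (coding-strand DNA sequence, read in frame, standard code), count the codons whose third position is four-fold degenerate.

Codon 1 ATC (Ile): third position 3-fold.
Codon 2 GAT (Asp): third position 2-fold.
Codon 3 GAC (Asp): third position 2-fold.
Codon 4 CTG (Leu): third position 4-fold.
Codon 5 CTG (Leu): third position 4-fold.
Codon 6 AAT (Asn): third position 2-fold.
Codon 7 TGC (Cys): third position 2-fold.
Codon 8 TAT (Tyr): third position 2-fold.
Codon 9 TTA (Leu): third position 2-fold.
Codon 10 GAT (Asp): third position 2-fold.
Four-fold degenerate third positions: 2.

2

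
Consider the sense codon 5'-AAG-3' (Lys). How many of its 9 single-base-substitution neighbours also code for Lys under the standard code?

Position 1: none → 0 synonymous.
Position 2: none → 0 synonymous.
Position 3: AAA → 1 synonymous.
Total: 0 + 0 + 1 = 1.

1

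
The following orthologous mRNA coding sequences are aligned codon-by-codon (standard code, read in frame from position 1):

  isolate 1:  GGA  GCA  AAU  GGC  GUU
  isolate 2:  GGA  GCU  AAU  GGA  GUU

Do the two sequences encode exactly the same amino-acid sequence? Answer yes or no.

Codon 1: GGA Gly / GGA Gly — identical.
Codon 2: GCA Ala / GCU Ala — synonymous.
Codon 3: AAU Asn / AAU Asn — identical.
Codon 4: GGC Gly / GGA Gly — synonymous.
Codon 5: GUU Val / GUU Val — identical.
Nonsynonymous differences: 0 → same protein.

yes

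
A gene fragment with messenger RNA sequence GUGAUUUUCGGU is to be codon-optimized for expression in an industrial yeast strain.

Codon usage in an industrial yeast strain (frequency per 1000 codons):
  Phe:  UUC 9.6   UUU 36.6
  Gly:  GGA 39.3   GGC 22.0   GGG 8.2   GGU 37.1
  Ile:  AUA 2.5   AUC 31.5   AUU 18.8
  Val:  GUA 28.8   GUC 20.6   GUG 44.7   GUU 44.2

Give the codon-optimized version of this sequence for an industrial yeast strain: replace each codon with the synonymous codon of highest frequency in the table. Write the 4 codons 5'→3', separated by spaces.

GUG AUC UUU GGA

Codon 1 (Val): best is GUG at 44.7.
Codon 2 (Ile): best is AUC at 31.5.
Codon 3 (Phe): best is UUU at 36.6.
Codon 4 (Gly): best is GGA at 39.3.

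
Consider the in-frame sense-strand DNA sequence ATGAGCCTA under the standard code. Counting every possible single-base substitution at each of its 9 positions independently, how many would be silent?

5

Codon 1 (ATG, Met): 0 synonymous substitutions.
Codon 2 (AGC, Ser): 1 synonymous substitution.
Codon 3 (CTA, Leu): 4 synonymous substitutions.
Total: 0 + 1 + 4 = 5.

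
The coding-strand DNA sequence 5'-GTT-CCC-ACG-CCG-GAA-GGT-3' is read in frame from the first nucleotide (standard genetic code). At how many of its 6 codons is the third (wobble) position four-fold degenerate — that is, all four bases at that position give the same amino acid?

Codon 1 GTT (Val): third position 4-fold.
Codon 2 CCC (Pro): third position 4-fold.
Codon 3 ACG (Thr): third position 4-fold.
Codon 4 CCG (Pro): third position 4-fold.
Codon 5 GAA (Glu): third position 2-fold.
Codon 6 GGT (Gly): third position 4-fold.
Four-fold degenerate third positions: 5.

5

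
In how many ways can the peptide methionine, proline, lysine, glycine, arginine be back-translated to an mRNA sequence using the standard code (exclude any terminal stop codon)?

Met: 1 codon.
Pro: 4 codons.
Lys: 2 codons.
Gly: 4 codons.
Arg: 6 codons.
1 × 4 × 2 × 4 × 6 = 192.

192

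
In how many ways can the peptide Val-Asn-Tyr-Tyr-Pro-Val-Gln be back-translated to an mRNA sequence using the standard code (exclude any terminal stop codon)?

1024

Val: 4 codons.
Asn: 2 codons.
Tyr: 2 codons.
Tyr: 2 codons.
Pro: 4 codons.
Val: 4 codons.
Gln: 2 codons.
4 × 2 × 2 × 2 × 4 × 4 × 2 = 1024.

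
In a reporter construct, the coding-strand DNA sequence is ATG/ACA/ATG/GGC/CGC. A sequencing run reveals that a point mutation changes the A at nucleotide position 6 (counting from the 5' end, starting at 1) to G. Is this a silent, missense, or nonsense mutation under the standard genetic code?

silent

Position 6 falls in codon 2: ACA → Thr.
After the substitution the codon is ACG → Thr.
Both encode Thr, so the change is synonymous.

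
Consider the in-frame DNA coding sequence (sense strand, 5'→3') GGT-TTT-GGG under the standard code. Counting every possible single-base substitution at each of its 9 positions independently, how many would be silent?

Codon 1 (GGT, Gly): 3 synonymous substitutions.
Codon 2 (TTT, Phe): 1 synonymous substitution.
Codon 3 (GGG, Gly): 3 synonymous substitutions.
Total: 3 + 1 + 3 = 7.

7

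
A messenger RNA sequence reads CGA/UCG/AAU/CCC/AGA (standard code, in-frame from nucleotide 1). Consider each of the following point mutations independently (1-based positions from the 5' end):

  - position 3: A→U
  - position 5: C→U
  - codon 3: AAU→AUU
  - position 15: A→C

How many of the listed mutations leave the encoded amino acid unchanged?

1

Codon 1: CGA (Arg) → CGU (Arg) — synonymous.
Codon 2: UCG (Ser) → UUG (Leu) — missense.
Codon 3: AAU (Asn) → AUU (Ile) — missense.
Codon 5: AGA (Arg) → AGC (Ser) — missense.
Synonymous: 1 of 4.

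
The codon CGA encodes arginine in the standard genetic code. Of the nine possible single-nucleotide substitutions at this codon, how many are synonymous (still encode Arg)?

Position 1: AGA → 1 synonymous.
Position 2: none → 0 synonymous.
Position 3: CGU, CGC, CGG → 3 synonymous.
Total: 1 + 0 + 3 = 4.

4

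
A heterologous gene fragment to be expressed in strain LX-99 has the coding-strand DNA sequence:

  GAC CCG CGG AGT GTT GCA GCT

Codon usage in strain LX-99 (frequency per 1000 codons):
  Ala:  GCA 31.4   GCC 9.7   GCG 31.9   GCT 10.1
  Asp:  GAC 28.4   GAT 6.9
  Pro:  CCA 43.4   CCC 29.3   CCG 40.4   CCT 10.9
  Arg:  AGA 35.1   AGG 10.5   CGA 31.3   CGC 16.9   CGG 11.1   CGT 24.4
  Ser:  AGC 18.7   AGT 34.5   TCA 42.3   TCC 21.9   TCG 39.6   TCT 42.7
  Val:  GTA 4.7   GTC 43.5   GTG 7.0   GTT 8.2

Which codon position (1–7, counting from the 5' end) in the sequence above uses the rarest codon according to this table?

5

Codon 1 GAC (Asp): 28.4 per 1000.
Codon 2 CCG (Pro): 40.4 per 1000.
Codon 3 CGG (Arg): 11.1 per 1000.
Codon 4 AGT (Ser): 34.5 per 1000.
Codon 5 GTT (Val): 8.2 per 1000.
Codon 6 GCA (Ala): 31.4 per 1000.
Codon 7 GCT (Ala): 10.1 per 1000.
Lowest frequency is 8.2 at codon 5.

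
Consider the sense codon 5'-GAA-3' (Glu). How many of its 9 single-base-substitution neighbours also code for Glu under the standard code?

Position 1: none → 0 synonymous.
Position 2: none → 0 synonymous.
Position 3: GAG → 1 synonymous.
Total: 0 + 0 + 1 = 1.

1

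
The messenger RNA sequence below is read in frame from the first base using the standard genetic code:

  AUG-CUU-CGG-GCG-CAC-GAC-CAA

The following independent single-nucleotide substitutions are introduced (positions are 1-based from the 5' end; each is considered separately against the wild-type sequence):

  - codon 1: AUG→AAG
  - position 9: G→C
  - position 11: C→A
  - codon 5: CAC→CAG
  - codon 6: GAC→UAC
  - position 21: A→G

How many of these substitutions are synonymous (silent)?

2

Codon 1: AUG (Met) → AAG (Lys) — missense.
Codon 3: CGG (Arg) → CGC (Arg) — synonymous.
Codon 4: GCG (Ala) → GAG (Glu) — missense.
Codon 5: CAC (His) → CAG (Gln) — missense.
Codon 6: GAC (Asp) → UAC (Tyr) — missense.
Codon 7: CAA (Gln) → CAG (Gln) — synonymous.
Synonymous: 2 of 6.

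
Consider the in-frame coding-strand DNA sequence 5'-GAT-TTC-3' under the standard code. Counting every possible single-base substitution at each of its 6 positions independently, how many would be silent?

Codon 1 (GAT, Asp): 1 synonymous substitution.
Codon 2 (TTC, Phe): 1 synonymous substitution.
Total: 1 + 1 = 2.

2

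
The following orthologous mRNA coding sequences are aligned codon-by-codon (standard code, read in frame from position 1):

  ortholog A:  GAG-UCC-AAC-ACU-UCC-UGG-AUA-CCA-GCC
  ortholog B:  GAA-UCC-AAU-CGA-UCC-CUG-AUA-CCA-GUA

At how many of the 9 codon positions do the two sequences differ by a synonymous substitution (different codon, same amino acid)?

2

Codon 1: GAG Glu / GAA Glu — synonymous.
Codon 2: UCC Ser / UCC Ser — identical.
Codon 3: AAC Asn / AAU Asn — synonymous.
Codon 4: ACU Thr / CGA Arg — nonsynonymous.
Codon 5: UCC Ser / UCC Ser — identical.
Codon 6: UGG Trp / CUG Leu — nonsynonymous.
Codon 7: AUA Ile / AUA Ile — identical.
Codon 8: CCA Pro / CCA Pro — identical.
Codon 9: GCC Ala / GUA Val — nonsynonymous.
Synonymous differences: 2.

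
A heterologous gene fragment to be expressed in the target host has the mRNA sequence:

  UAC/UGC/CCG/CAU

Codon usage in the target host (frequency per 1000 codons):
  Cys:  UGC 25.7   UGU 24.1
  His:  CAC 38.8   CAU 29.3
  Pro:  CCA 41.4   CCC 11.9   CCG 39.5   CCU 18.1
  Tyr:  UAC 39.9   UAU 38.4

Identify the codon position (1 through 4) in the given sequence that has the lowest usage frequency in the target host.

Codon 1 UAC (Tyr): 39.9 per 1000.
Codon 2 UGC (Cys): 25.7 per 1000.
Codon 3 CCG (Pro): 39.5 per 1000.
Codon 4 CAU (His): 29.3 per 1000.
Lowest frequency is 25.7 at codon 2.

2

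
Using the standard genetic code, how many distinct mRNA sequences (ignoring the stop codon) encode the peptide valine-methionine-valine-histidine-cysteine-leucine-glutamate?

Val: 4 codons.
Met: 1 codon.
Val: 4 codons.
His: 2 codons.
Cys: 2 codons.
Leu: 6 codons.
Glu: 2 codons.
4 × 1 × 4 × 2 × 2 × 6 × 2 = 768.

768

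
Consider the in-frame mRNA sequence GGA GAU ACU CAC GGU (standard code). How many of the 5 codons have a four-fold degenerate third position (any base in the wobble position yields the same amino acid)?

3

Codon 1 GGA (Gly): third position 4-fold.
Codon 2 GAU (Asp): third position 2-fold.
Codon 3 ACU (Thr): third position 4-fold.
Codon 4 CAC (His): third position 2-fold.
Codon 5 GGU (Gly): third position 4-fold.
Four-fold degenerate third positions: 3.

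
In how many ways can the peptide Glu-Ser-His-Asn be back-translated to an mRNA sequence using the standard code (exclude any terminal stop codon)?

Glu: 2 codons.
Ser: 6 codons.
His: 2 codons.
Asn: 2 codons.
2 × 6 × 2 × 2 = 48.

48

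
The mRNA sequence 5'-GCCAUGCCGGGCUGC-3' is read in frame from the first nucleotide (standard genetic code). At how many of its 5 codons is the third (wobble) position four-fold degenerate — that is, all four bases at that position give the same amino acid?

3

Codon 1 GCC (Ala): third position 4-fold.
Codon 2 AUG (Met): third position 1-fold.
Codon 3 CCG (Pro): third position 4-fold.
Codon 4 GGC (Gly): third position 4-fold.
Codon 5 UGC (Cys): third position 2-fold.
Four-fold degenerate third positions: 3.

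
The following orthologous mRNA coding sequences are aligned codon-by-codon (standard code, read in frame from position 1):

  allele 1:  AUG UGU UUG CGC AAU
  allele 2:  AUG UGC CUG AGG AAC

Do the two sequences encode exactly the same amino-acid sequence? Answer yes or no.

Codon 1: AUG Met / AUG Met — identical.
Codon 2: UGU Cys / UGC Cys — synonymous.
Codon 3: UUG Leu / CUG Leu — synonymous.
Codon 4: CGC Arg / AGG Arg — synonymous.
Codon 5: AAU Asn / AAC Asn — synonymous.
Nonsynonymous differences: 0 → same protein.

yes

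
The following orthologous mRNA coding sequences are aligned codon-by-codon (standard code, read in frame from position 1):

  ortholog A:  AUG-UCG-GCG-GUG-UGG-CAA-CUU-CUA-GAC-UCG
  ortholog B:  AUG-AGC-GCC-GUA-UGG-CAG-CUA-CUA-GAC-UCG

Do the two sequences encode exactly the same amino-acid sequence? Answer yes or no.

Codon 1: AUG Met / AUG Met — identical.
Codon 2: UCG Ser / AGC Ser — synonymous.
Codon 3: GCG Ala / GCC Ala — synonymous.
Codon 4: GUG Val / GUA Val — synonymous.
Codon 5: UGG Trp / UGG Trp — identical.
Codon 6: CAA Gln / CAG Gln — synonymous.
Codon 7: CUU Leu / CUA Leu — synonymous.
Codon 8: CUA Leu / CUA Leu — identical.
Codon 9: GAC Asp / GAC Asp — identical.
Codon 10: UCG Ser / UCG Ser — identical.
Nonsynonymous differences: 0 → same protein.

yes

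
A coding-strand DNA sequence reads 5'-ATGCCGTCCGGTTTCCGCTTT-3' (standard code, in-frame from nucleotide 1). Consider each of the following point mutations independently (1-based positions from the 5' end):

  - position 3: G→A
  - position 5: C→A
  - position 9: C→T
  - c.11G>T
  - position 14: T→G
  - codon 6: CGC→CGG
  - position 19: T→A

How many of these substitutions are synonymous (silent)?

2

Codon 1: ATG (Met) → ATA (Ile) — missense.
Codon 2: CCG (Pro) → CAG (Gln) — missense.
Codon 3: TCC (Ser) → TCT (Ser) — synonymous.
Codon 4: GGT (Gly) → GTT (Val) — missense.
Codon 5: TTC (Phe) → TGC (Cys) — missense.
Codon 6: CGC (Arg) → CGG (Arg) — synonymous.
Codon 7: TTT (Phe) → ATT (Ile) — missense.
Synonymous: 2 of 7.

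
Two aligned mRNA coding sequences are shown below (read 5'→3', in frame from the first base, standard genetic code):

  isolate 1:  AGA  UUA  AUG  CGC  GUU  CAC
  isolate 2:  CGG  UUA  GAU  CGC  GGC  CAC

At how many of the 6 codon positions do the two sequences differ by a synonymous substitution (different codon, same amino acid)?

1

Codon 1: AGA Arg / CGG Arg — synonymous.
Codon 2: UUA Leu / UUA Leu — identical.
Codon 3: AUG Met / GAU Asp — nonsynonymous.
Codon 4: CGC Arg / CGC Arg — identical.
Codon 5: GUU Val / GGC Gly — nonsynonymous.
Codon 6: CAC His / CAC His — identical.
Synonymous differences: 1.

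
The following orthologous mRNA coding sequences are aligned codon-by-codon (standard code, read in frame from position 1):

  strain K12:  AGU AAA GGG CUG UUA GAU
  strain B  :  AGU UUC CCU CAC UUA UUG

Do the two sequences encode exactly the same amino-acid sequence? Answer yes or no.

no

Codon 1: AGU Ser / AGU Ser — identical.
Codon 2: AAA Lys / UUC Phe — nonsynonymous.
Codon 3: GGG Gly / CCU Pro — nonsynonymous.
Codon 4: CUG Leu / CAC His — nonsynonymous.
Codon 5: UUA Leu / UUA Leu — identical.
Codon 6: GAU Asp / UUG Leu — nonsynonymous.
Nonsynonymous differences: 4 → different protein.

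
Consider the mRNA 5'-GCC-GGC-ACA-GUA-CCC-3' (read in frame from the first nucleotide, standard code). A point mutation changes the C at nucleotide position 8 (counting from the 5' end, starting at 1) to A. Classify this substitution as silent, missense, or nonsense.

Position 8 falls in codon 3: ACA → Thr.
After the substitution the codon is AAA → Lys.
Thr ≠ Lys, so this is a missense mutation.

missense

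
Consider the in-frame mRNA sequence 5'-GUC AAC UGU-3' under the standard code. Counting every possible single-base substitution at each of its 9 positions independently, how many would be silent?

Codon 1 (GUC, Val): 3 synonymous substitutions.
Codon 2 (AAC, Asn): 1 synonymous substitution.
Codon 3 (UGU, Cys): 1 synonymous substitution.
Total: 3 + 1 + 1 = 5.

5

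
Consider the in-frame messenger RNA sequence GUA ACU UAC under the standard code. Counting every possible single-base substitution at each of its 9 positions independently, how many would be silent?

7

Codon 1 (GUA, Val): 3 synonymous substitutions.
Codon 2 (ACU, Thr): 3 synonymous substitutions.
Codon 3 (UAC, Tyr): 1 synonymous substitution.
Total: 3 + 3 + 1 = 7.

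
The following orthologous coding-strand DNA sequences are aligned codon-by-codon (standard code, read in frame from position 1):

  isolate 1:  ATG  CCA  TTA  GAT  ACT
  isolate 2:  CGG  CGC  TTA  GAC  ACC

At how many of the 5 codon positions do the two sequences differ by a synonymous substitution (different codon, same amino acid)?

2

Codon 1: ATG Met / CGG Arg — nonsynonymous.
Codon 2: CCA Pro / CGC Arg — nonsynonymous.
Codon 3: TTA Leu / TTA Leu — identical.
Codon 4: GAT Asp / GAC Asp — synonymous.
Codon 5: ACT Thr / ACC Thr — synonymous.
Synonymous differences: 2.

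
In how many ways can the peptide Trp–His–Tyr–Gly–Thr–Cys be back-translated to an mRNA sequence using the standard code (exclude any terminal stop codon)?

Trp: 1 codon.
His: 2 codons.
Tyr: 2 codons.
Gly: 4 codons.
Thr: 4 codons.
Cys: 2 codons.
1 × 2 × 2 × 4 × 4 × 2 = 128.

128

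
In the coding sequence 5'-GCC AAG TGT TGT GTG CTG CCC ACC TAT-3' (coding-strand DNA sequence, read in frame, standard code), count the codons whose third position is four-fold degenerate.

5

Codon 1 GCC (Ala): third position 4-fold.
Codon 2 AAG (Lys): third position 2-fold.
Codon 3 TGT (Cys): third position 2-fold.
Codon 4 TGT (Cys): third position 2-fold.
Codon 5 GTG (Val): third position 4-fold.
Codon 6 CTG (Leu): third position 4-fold.
Codon 7 CCC (Pro): third position 4-fold.
Codon 8 ACC (Thr): third position 4-fold.
Codon 9 TAT (Tyr): third position 2-fold.
Four-fold degenerate third positions: 5.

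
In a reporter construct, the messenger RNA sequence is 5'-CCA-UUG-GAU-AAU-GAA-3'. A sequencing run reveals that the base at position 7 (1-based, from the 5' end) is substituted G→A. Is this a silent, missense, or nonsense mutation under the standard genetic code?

Position 7 falls in codon 3: GAU → Asp.
After the substitution the codon is AAU → Asn.
Asp ≠ Asn, so this is a missense mutation.

missense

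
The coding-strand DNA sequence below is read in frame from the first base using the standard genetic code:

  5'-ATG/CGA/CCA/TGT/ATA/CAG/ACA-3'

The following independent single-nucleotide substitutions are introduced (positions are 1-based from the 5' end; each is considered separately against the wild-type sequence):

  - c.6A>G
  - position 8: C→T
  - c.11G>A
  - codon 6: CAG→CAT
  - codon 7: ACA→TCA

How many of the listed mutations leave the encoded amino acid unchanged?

1

Codon 2: CGA (Arg) → CGG (Arg) — synonymous.
Codon 3: CCA (Pro) → CTA (Leu) — missense.
Codon 4: TGT (Cys) → TAT (Tyr) — missense.
Codon 6: CAG (Gln) → CAT (His) — missense.
Codon 7: ACA (Thr) → TCA (Ser) — missense.
Synonymous: 1 of 5.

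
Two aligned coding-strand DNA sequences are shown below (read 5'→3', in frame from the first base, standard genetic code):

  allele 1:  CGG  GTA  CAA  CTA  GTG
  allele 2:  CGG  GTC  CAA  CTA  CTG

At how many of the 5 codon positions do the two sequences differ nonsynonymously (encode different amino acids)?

Codon 1: CGG Arg / CGG Arg — identical.
Codon 2: GTA Val / GTC Val — synonymous.
Codon 3: CAA Gln / CAA Gln — identical.
Codon 4: CTA Leu / CTA Leu — identical.
Codon 5: GTG Val / CTG Leu — nonsynonymous.
Nonsynonymous differences: 1.

1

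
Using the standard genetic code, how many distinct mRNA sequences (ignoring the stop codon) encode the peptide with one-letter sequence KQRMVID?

Lys: 2 codons.
Gln: 2 codons.
Arg: 6 codons.
Met: 1 codon.
Val: 4 codons.
Ile: 3 codons.
Asp: 2 codons.
2 × 2 × 6 × 1 × 4 × 3 × 2 = 576.

576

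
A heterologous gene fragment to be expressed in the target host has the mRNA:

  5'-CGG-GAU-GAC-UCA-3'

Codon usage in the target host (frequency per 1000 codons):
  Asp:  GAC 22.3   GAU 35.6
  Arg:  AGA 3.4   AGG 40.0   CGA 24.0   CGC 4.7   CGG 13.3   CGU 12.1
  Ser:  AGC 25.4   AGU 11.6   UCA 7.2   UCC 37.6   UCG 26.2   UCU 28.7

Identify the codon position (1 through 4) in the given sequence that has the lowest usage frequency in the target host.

4

Codon 1 CGG (Arg): 13.3 per 1000.
Codon 2 GAU (Asp): 35.6 per 1000.
Codon 3 GAC (Asp): 22.3 per 1000.
Codon 4 UCA (Ser): 7.2 per 1000.
Lowest frequency is 7.2 at codon 4.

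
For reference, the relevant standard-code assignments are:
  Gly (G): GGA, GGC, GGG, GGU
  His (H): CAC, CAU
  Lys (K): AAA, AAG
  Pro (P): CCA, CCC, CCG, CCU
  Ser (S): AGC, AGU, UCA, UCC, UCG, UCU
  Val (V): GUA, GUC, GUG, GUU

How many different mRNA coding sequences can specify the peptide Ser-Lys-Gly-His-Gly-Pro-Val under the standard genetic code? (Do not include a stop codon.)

6144

Ser: 6 codons.
Lys: 2 codons.
Gly: 4 codons.
His: 2 codons.
Gly: 4 codons.
Pro: 4 codons.
Val: 4 codons.
6 × 2 × 4 × 2 × 4 × 4 × 4 = 6144.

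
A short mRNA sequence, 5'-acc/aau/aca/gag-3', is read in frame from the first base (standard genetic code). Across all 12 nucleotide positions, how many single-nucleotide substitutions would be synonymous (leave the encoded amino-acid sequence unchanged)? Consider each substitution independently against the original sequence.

Codon 1 (ACC, Thr): 3 synonymous substitutions.
Codon 2 (AAU, Asn): 1 synonymous substitution.
Codon 3 (ACA, Thr): 3 synonymous substitutions.
Codon 4 (GAG, Glu): 1 synonymous substitution.
Total: 3 + 1 + 3 + 1 = 8.

8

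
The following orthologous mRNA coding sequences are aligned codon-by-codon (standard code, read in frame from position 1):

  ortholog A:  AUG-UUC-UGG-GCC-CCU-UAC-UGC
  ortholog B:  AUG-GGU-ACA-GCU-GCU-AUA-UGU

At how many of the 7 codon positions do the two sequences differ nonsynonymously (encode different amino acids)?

4

Codon 1: AUG Met / AUG Met — identical.
Codon 2: UUC Phe / GGU Gly — nonsynonymous.
Codon 3: UGG Trp / ACA Thr — nonsynonymous.
Codon 4: GCC Ala / GCU Ala — synonymous.
Codon 5: CCU Pro / GCU Ala — nonsynonymous.
Codon 6: UAC Tyr / AUA Ile — nonsynonymous.
Codon 7: UGC Cys / UGU Cys — synonymous.
Nonsynonymous differences: 4.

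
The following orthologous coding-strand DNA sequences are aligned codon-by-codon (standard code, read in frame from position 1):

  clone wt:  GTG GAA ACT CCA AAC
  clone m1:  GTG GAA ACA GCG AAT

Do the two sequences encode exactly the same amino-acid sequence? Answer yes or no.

no

Codon 1: GTG Val / GTG Val — identical.
Codon 2: GAA Glu / GAA Glu — identical.
Codon 3: ACT Thr / ACA Thr — synonymous.
Codon 4: CCA Pro / GCG Ala — nonsynonymous.
Codon 5: AAC Asn / AAT Asn — synonymous.
Nonsynonymous differences: 1 → different protein.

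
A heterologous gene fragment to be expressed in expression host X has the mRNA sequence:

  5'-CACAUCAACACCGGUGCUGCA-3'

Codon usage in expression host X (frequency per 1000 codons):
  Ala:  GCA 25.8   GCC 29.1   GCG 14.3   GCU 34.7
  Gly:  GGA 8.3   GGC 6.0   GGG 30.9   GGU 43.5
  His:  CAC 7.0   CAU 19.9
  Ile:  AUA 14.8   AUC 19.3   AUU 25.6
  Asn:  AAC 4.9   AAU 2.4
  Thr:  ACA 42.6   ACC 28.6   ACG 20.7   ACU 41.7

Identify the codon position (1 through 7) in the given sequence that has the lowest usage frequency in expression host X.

3

Codon 1 CAC (His): 7.0 per 1000.
Codon 2 AUC (Ile): 19.3 per 1000.
Codon 3 AAC (Asn): 4.9 per 1000.
Codon 4 ACC (Thr): 28.6 per 1000.
Codon 5 GGU (Gly): 43.5 per 1000.
Codon 6 GCU (Ala): 34.7 per 1000.
Codon 7 GCA (Ala): 25.8 per 1000.
Lowest frequency is 4.9 at codon 3.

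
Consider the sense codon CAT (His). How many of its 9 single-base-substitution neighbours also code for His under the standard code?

1

Position 1: none → 0 synonymous.
Position 2: none → 0 synonymous.
Position 3: CAC → 1 synonymous.
Total: 0 + 0 + 1 = 1.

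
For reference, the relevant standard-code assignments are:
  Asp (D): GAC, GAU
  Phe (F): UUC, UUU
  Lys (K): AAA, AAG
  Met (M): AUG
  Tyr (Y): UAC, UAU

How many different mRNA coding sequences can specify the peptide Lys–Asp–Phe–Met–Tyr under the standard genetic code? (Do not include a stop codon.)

16

Lys: 2 codons.
Asp: 2 codons.
Phe: 2 codons.
Met: 1 codon.
Tyr: 2 codons.
2 × 2 × 2 × 1 × 2 = 16.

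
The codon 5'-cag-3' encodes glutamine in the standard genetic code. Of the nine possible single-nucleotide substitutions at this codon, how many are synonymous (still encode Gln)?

1

Position 1: none → 0 synonymous.
Position 2: none → 0 synonymous.
Position 3: CAA → 1 synonymous.
Total: 0 + 0 + 1 = 1.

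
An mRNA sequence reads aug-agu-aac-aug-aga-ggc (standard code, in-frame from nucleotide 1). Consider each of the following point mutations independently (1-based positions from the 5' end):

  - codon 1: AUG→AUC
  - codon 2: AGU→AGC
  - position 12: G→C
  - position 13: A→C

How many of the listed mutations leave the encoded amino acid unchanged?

2

Codon 1: AUG (Met) → AUC (Ile) — missense.
Codon 2: AGU (Ser) → AGC (Ser) — synonymous.
Codon 4: AUG (Met) → AUC (Ile) — missense.
Codon 5: AGA (Arg) → CGA (Arg) — synonymous.
Synonymous: 2 of 4.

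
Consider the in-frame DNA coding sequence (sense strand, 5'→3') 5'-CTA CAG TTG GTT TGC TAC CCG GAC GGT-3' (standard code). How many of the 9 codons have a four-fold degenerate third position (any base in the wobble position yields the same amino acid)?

4

Codon 1 CTA (Leu): third position 4-fold.
Codon 2 CAG (Gln): third position 2-fold.
Codon 3 TTG (Leu): third position 2-fold.
Codon 4 GTT (Val): third position 4-fold.
Codon 5 TGC (Cys): third position 2-fold.
Codon 6 TAC (Tyr): third position 2-fold.
Codon 7 CCG (Pro): third position 4-fold.
Codon 8 GAC (Asp): third position 2-fold.
Codon 9 GGT (Gly): third position 4-fold.
Four-fold degenerate third positions: 4.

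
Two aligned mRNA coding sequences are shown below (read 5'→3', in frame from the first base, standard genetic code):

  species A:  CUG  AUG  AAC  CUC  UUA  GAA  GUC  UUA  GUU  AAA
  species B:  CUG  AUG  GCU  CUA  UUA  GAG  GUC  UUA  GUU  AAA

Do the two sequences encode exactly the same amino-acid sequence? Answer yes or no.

no

Codon 1: CUG Leu / CUG Leu — identical.
Codon 2: AUG Met / AUG Met — identical.
Codon 3: AAC Asn / GCU Ala — nonsynonymous.
Codon 4: CUC Leu / CUA Leu — synonymous.
Codon 5: UUA Leu / UUA Leu — identical.
Codon 6: GAA Glu / GAG Glu — synonymous.
Codon 7: GUC Val / GUC Val — identical.
Codon 8: UUA Leu / UUA Leu — identical.
Codon 9: GUU Val / GUU Val — identical.
Codon 10: AAA Lys / AAA Lys — identical.
Nonsynonymous differences: 1 → different protein.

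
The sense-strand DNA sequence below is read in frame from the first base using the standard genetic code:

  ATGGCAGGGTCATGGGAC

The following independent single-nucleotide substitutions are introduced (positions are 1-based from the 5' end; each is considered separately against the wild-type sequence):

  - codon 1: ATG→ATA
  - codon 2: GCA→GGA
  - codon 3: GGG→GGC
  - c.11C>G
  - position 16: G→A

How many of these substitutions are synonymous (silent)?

Codon 1: ATG (Met) → ATA (Ile) — missense.
Codon 2: GCA (Ala) → GGA (Gly) — missense.
Codon 3: GGG (Gly) → GGC (Gly) — synonymous.
Codon 4: TCA (Ser) → TGA (Stop) — nonsense.
Codon 6: GAC (Asp) → AAC (Asn) — missense.
Synonymous: 1 of 5.

1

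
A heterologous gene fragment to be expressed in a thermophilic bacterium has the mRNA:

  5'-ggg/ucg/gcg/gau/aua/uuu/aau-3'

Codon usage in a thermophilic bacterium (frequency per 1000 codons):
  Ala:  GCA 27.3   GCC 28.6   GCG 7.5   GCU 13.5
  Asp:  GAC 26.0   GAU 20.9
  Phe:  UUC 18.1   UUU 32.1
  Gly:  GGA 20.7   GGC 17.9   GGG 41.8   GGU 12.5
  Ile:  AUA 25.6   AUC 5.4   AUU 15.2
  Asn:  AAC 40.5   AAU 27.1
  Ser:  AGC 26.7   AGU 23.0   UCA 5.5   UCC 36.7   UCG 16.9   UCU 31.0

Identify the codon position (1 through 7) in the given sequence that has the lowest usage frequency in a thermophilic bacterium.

Codon 1 GGG (Gly): 41.8 per 1000.
Codon 2 UCG (Ser): 16.9 per 1000.
Codon 3 GCG (Ala): 7.5 per 1000.
Codon 4 GAU (Asp): 20.9 per 1000.
Codon 5 AUA (Ile): 25.6 per 1000.
Codon 6 UUU (Phe): 32.1 per 1000.
Codon 7 AAU (Asn): 27.1 per 1000.
Lowest frequency is 7.5 at codon 3.

3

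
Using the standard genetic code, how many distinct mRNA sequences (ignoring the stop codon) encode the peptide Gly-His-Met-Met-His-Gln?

Gly: 4 codons.
His: 2 codons.
Met: 1 codon.
Met: 1 codon.
His: 2 codons.
Gln: 2 codons.
4 × 2 × 1 × 1 × 2 × 2 = 32.

32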